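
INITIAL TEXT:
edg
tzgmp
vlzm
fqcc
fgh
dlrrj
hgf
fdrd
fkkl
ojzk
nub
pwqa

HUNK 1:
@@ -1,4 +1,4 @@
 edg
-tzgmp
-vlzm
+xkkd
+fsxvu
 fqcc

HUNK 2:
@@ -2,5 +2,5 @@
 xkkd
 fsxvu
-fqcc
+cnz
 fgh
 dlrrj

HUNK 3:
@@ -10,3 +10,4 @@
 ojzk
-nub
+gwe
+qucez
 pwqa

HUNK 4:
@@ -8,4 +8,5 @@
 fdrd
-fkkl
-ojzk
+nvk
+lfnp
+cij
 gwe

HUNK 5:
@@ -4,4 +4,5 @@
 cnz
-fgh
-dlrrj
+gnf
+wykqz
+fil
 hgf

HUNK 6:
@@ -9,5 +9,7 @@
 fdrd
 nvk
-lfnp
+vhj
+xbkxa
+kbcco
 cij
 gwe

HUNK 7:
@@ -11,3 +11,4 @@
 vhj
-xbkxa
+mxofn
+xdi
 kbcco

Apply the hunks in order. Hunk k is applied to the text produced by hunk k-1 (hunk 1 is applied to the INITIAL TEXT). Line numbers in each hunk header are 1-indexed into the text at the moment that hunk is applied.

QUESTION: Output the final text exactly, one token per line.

Hunk 1: at line 1 remove [tzgmp,vlzm] add [xkkd,fsxvu] -> 12 lines: edg xkkd fsxvu fqcc fgh dlrrj hgf fdrd fkkl ojzk nub pwqa
Hunk 2: at line 2 remove [fqcc] add [cnz] -> 12 lines: edg xkkd fsxvu cnz fgh dlrrj hgf fdrd fkkl ojzk nub pwqa
Hunk 3: at line 10 remove [nub] add [gwe,qucez] -> 13 lines: edg xkkd fsxvu cnz fgh dlrrj hgf fdrd fkkl ojzk gwe qucez pwqa
Hunk 4: at line 8 remove [fkkl,ojzk] add [nvk,lfnp,cij] -> 14 lines: edg xkkd fsxvu cnz fgh dlrrj hgf fdrd nvk lfnp cij gwe qucez pwqa
Hunk 5: at line 4 remove [fgh,dlrrj] add [gnf,wykqz,fil] -> 15 lines: edg xkkd fsxvu cnz gnf wykqz fil hgf fdrd nvk lfnp cij gwe qucez pwqa
Hunk 6: at line 9 remove [lfnp] add [vhj,xbkxa,kbcco] -> 17 lines: edg xkkd fsxvu cnz gnf wykqz fil hgf fdrd nvk vhj xbkxa kbcco cij gwe qucez pwqa
Hunk 7: at line 11 remove [xbkxa] add [mxofn,xdi] -> 18 lines: edg xkkd fsxvu cnz gnf wykqz fil hgf fdrd nvk vhj mxofn xdi kbcco cij gwe qucez pwqa

Answer: edg
xkkd
fsxvu
cnz
gnf
wykqz
fil
hgf
fdrd
nvk
vhj
mxofn
xdi
kbcco
cij
gwe
qucez
pwqa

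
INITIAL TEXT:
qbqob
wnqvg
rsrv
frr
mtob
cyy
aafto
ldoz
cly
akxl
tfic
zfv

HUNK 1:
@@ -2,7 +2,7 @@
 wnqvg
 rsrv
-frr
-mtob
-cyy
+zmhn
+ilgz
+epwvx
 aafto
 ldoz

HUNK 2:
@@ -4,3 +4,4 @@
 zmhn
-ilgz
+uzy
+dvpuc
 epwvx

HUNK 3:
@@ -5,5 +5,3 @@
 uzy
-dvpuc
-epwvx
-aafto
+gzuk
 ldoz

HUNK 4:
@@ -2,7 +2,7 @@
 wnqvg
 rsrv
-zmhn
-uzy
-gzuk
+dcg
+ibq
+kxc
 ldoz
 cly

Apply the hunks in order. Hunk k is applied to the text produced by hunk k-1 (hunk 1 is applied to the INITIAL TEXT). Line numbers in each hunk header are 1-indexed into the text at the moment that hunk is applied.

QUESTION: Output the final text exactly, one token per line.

Hunk 1: at line 2 remove [frr,mtob,cyy] add [zmhn,ilgz,epwvx] -> 12 lines: qbqob wnqvg rsrv zmhn ilgz epwvx aafto ldoz cly akxl tfic zfv
Hunk 2: at line 4 remove [ilgz] add [uzy,dvpuc] -> 13 lines: qbqob wnqvg rsrv zmhn uzy dvpuc epwvx aafto ldoz cly akxl tfic zfv
Hunk 3: at line 5 remove [dvpuc,epwvx,aafto] add [gzuk] -> 11 lines: qbqob wnqvg rsrv zmhn uzy gzuk ldoz cly akxl tfic zfv
Hunk 4: at line 2 remove [zmhn,uzy,gzuk] add [dcg,ibq,kxc] -> 11 lines: qbqob wnqvg rsrv dcg ibq kxc ldoz cly akxl tfic zfv

Answer: qbqob
wnqvg
rsrv
dcg
ibq
kxc
ldoz
cly
akxl
tfic
zfv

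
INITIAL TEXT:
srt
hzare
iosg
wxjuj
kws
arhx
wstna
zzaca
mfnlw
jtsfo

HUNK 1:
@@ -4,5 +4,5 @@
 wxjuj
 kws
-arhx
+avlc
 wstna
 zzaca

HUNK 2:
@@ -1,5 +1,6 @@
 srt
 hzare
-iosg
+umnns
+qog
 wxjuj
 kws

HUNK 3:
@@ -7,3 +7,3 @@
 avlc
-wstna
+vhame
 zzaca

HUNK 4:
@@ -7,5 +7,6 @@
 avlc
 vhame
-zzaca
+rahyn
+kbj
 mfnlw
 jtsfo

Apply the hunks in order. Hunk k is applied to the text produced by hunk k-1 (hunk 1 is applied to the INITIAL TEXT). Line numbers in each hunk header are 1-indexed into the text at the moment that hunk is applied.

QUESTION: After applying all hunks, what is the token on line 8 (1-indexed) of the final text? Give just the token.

Hunk 1: at line 4 remove [arhx] add [avlc] -> 10 lines: srt hzare iosg wxjuj kws avlc wstna zzaca mfnlw jtsfo
Hunk 2: at line 1 remove [iosg] add [umnns,qog] -> 11 lines: srt hzare umnns qog wxjuj kws avlc wstna zzaca mfnlw jtsfo
Hunk 3: at line 7 remove [wstna] add [vhame] -> 11 lines: srt hzare umnns qog wxjuj kws avlc vhame zzaca mfnlw jtsfo
Hunk 4: at line 7 remove [zzaca] add [rahyn,kbj] -> 12 lines: srt hzare umnns qog wxjuj kws avlc vhame rahyn kbj mfnlw jtsfo
Final line 8: vhame

Answer: vhame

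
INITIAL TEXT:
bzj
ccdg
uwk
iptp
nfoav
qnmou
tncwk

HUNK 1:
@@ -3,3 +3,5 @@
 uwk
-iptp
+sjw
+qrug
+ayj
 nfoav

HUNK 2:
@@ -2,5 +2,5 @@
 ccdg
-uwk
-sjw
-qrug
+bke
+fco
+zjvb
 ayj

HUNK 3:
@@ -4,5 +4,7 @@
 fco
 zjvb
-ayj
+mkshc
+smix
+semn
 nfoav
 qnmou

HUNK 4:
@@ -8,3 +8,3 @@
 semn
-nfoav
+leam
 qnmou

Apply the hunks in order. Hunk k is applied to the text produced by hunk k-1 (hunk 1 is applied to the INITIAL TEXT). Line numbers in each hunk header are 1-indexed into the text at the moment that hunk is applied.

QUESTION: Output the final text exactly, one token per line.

Answer: bzj
ccdg
bke
fco
zjvb
mkshc
smix
semn
leam
qnmou
tncwk

Derivation:
Hunk 1: at line 3 remove [iptp] add [sjw,qrug,ayj] -> 9 lines: bzj ccdg uwk sjw qrug ayj nfoav qnmou tncwk
Hunk 2: at line 2 remove [uwk,sjw,qrug] add [bke,fco,zjvb] -> 9 lines: bzj ccdg bke fco zjvb ayj nfoav qnmou tncwk
Hunk 3: at line 4 remove [ayj] add [mkshc,smix,semn] -> 11 lines: bzj ccdg bke fco zjvb mkshc smix semn nfoav qnmou tncwk
Hunk 4: at line 8 remove [nfoav] add [leam] -> 11 lines: bzj ccdg bke fco zjvb mkshc smix semn leam qnmou tncwk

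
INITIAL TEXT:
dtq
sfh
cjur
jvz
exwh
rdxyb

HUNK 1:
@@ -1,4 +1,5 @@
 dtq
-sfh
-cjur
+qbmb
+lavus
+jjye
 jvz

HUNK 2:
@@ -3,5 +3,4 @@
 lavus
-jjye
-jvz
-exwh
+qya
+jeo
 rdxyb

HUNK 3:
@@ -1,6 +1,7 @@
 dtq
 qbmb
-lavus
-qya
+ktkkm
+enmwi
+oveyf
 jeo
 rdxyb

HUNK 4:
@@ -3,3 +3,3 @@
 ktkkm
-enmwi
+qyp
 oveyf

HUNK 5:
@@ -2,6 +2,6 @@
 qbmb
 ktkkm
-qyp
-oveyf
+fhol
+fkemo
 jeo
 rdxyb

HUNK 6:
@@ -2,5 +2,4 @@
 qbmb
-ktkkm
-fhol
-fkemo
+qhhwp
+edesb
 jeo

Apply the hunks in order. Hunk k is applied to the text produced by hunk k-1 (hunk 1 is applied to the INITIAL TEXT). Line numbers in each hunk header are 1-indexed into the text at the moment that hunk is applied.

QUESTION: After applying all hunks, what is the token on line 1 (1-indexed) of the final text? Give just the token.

Hunk 1: at line 1 remove [sfh,cjur] add [qbmb,lavus,jjye] -> 7 lines: dtq qbmb lavus jjye jvz exwh rdxyb
Hunk 2: at line 3 remove [jjye,jvz,exwh] add [qya,jeo] -> 6 lines: dtq qbmb lavus qya jeo rdxyb
Hunk 3: at line 1 remove [lavus,qya] add [ktkkm,enmwi,oveyf] -> 7 lines: dtq qbmb ktkkm enmwi oveyf jeo rdxyb
Hunk 4: at line 3 remove [enmwi] add [qyp] -> 7 lines: dtq qbmb ktkkm qyp oveyf jeo rdxyb
Hunk 5: at line 2 remove [qyp,oveyf] add [fhol,fkemo] -> 7 lines: dtq qbmb ktkkm fhol fkemo jeo rdxyb
Hunk 6: at line 2 remove [ktkkm,fhol,fkemo] add [qhhwp,edesb] -> 6 lines: dtq qbmb qhhwp edesb jeo rdxyb
Final line 1: dtq

Answer: dtq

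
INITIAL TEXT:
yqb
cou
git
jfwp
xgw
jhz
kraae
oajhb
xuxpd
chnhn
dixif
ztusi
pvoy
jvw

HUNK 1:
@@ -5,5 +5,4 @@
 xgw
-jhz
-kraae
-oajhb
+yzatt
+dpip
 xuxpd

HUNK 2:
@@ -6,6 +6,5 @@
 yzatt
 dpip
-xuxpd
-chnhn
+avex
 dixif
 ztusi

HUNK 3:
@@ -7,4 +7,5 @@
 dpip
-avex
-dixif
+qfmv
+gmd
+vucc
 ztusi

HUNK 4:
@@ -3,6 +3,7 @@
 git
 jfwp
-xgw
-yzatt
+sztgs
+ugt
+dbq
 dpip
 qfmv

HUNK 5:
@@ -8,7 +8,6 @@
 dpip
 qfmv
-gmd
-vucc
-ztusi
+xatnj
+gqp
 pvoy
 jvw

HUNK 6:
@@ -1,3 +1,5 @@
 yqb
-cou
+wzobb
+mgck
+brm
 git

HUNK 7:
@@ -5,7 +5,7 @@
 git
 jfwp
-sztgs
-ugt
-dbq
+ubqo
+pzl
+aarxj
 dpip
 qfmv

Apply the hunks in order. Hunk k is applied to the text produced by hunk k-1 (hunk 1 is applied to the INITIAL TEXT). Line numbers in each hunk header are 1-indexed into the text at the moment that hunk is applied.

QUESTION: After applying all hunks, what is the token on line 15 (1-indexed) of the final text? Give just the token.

Answer: jvw

Derivation:
Hunk 1: at line 5 remove [jhz,kraae,oajhb] add [yzatt,dpip] -> 13 lines: yqb cou git jfwp xgw yzatt dpip xuxpd chnhn dixif ztusi pvoy jvw
Hunk 2: at line 6 remove [xuxpd,chnhn] add [avex] -> 12 lines: yqb cou git jfwp xgw yzatt dpip avex dixif ztusi pvoy jvw
Hunk 3: at line 7 remove [avex,dixif] add [qfmv,gmd,vucc] -> 13 lines: yqb cou git jfwp xgw yzatt dpip qfmv gmd vucc ztusi pvoy jvw
Hunk 4: at line 3 remove [xgw,yzatt] add [sztgs,ugt,dbq] -> 14 lines: yqb cou git jfwp sztgs ugt dbq dpip qfmv gmd vucc ztusi pvoy jvw
Hunk 5: at line 8 remove [gmd,vucc,ztusi] add [xatnj,gqp] -> 13 lines: yqb cou git jfwp sztgs ugt dbq dpip qfmv xatnj gqp pvoy jvw
Hunk 6: at line 1 remove [cou] add [wzobb,mgck,brm] -> 15 lines: yqb wzobb mgck brm git jfwp sztgs ugt dbq dpip qfmv xatnj gqp pvoy jvw
Hunk 7: at line 5 remove [sztgs,ugt,dbq] add [ubqo,pzl,aarxj] -> 15 lines: yqb wzobb mgck brm git jfwp ubqo pzl aarxj dpip qfmv xatnj gqp pvoy jvw
Final line 15: jvw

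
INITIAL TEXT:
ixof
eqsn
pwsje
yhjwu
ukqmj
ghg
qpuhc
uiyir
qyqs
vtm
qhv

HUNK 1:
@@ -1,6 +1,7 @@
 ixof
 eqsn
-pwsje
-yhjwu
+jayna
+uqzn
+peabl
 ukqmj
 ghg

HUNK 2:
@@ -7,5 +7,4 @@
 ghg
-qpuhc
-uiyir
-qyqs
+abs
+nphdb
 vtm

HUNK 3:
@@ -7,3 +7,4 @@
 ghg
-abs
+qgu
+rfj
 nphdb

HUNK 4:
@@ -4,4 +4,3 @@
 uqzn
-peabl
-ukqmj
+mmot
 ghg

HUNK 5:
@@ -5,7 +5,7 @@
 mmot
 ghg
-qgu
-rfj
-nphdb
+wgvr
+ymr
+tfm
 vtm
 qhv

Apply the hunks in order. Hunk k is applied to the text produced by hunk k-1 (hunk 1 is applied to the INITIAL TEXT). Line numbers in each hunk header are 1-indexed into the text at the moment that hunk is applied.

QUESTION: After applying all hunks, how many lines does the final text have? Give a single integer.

Hunk 1: at line 1 remove [pwsje,yhjwu] add [jayna,uqzn,peabl] -> 12 lines: ixof eqsn jayna uqzn peabl ukqmj ghg qpuhc uiyir qyqs vtm qhv
Hunk 2: at line 7 remove [qpuhc,uiyir,qyqs] add [abs,nphdb] -> 11 lines: ixof eqsn jayna uqzn peabl ukqmj ghg abs nphdb vtm qhv
Hunk 3: at line 7 remove [abs] add [qgu,rfj] -> 12 lines: ixof eqsn jayna uqzn peabl ukqmj ghg qgu rfj nphdb vtm qhv
Hunk 4: at line 4 remove [peabl,ukqmj] add [mmot] -> 11 lines: ixof eqsn jayna uqzn mmot ghg qgu rfj nphdb vtm qhv
Hunk 5: at line 5 remove [qgu,rfj,nphdb] add [wgvr,ymr,tfm] -> 11 lines: ixof eqsn jayna uqzn mmot ghg wgvr ymr tfm vtm qhv
Final line count: 11

Answer: 11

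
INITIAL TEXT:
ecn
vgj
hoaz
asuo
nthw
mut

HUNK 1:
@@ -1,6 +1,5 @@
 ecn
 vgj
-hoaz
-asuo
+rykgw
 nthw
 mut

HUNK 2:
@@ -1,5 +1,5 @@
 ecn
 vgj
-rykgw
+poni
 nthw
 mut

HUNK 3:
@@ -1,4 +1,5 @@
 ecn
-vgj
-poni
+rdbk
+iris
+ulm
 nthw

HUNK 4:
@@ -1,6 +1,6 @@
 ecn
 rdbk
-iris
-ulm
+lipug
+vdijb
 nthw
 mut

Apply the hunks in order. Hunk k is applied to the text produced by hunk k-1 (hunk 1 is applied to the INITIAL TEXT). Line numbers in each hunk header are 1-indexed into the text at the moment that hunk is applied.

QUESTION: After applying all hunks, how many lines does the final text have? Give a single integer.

Answer: 6

Derivation:
Hunk 1: at line 1 remove [hoaz,asuo] add [rykgw] -> 5 lines: ecn vgj rykgw nthw mut
Hunk 2: at line 1 remove [rykgw] add [poni] -> 5 lines: ecn vgj poni nthw mut
Hunk 3: at line 1 remove [vgj,poni] add [rdbk,iris,ulm] -> 6 lines: ecn rdbk iris ulm nthw mut
Hunk 4: at line 1 remove [iris,ulm] add [lipug,vdijb] -> 6 lines: ecn rdbk lipug vdijb nthw mut
Final line count: 6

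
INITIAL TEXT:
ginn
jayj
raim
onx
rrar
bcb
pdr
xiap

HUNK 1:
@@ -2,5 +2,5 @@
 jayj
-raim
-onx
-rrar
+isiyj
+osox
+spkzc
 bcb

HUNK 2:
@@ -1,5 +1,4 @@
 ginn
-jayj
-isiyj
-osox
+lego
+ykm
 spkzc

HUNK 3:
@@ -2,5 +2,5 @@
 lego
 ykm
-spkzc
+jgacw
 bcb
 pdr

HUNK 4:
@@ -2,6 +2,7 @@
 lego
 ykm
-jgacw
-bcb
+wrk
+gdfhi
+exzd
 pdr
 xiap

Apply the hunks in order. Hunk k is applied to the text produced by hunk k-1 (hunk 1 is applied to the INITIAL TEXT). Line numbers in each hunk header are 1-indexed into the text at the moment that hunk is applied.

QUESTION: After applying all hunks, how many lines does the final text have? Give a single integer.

Hunk 1: at line 2 remove [raim,onx,rrar] add [isiyj,osox,spkzc] -> 8 lines: ginn jayj isiyj osox spkzc bcb pdr xiap
Hunk 2: at line 1 remove [jayj,isiyj,osox] add [lego,ykm] -> 7 lines: ginn lego ykm spkzc bcb pdr xiap
Hunk 3: at line 2 remove [spkzc] add [jgacw] -> 7 lines: ginn lego ykm jgacw bcb pdr xiap
Hunk 4: at line 2 remove [jgacw,bcb] add [wrk,gdfhi,exzd] -> 8 lines: ginn lego ykm wrk gdfhi exzd pdr xiap
Final line count: 8

Answer: 8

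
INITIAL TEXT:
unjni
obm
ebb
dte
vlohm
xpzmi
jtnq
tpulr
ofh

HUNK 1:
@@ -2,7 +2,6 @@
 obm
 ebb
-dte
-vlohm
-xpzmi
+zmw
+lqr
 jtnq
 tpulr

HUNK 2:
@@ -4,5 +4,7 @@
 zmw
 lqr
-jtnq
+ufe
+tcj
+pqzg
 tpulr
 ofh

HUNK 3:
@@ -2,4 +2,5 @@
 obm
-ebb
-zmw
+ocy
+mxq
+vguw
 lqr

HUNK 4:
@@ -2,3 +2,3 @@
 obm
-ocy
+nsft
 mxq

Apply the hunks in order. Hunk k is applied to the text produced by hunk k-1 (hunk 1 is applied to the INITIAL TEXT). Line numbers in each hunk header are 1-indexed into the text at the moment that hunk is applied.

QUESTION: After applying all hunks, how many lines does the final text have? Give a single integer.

Hunk 1: at line 2 remove [dte,vlohm,xpzmi] add [zmw,lqr] -> 8 lines: unjni obm ebb zmw lqr jtnq tpulr ofh
Hunk 2: at line 4 remove [jtnq] add [ufe,tcj,pqzg] -> 10 lines: unjni obm ebb zmw lqr ufe tcj pqzg tpulr ofh
Hunk 3: at line 2 remove [ebb,zmw] add [ocy,mxq,vguw] -> 11 lines: unjni obm ocy mxq vguw lqr ufe tcj pqzg tpulr ofh
Hunk 4: at line 2 remove [ocy] add [nsft] -> 11 lines: unjni obm nsft mxq vguw lqr ufe tcj pqzg tpulr ofh
Final line count: 11

Answer: 11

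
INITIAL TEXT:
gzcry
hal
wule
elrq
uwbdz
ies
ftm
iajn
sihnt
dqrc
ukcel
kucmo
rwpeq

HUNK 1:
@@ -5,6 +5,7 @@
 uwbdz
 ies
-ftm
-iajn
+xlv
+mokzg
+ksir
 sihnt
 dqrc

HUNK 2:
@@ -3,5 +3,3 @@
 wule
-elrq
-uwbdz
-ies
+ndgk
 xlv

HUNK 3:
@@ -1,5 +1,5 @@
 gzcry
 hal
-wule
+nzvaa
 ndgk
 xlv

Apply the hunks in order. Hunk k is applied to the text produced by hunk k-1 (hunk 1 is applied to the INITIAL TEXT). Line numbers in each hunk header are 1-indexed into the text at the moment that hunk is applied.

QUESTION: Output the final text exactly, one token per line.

Answer: gzcry
hal
nzvaa
ndgk
xlv
mokzg
ksir
sihnt
dqrc
ukcel
kucmo
rwpeq

Derivation:
Hunk 1: at line 5 remove [ftm,iajn] add [xlv,mokzg,ksir] -> 14 lines: gzcry hal wule elrq uwbdz ies xlv mokzg ksir sihnt dqrc ukcel kucmo rwpeq
Hunk 2: at line 3 remove [elrq,uwbdz,ies] add [ndgk] -> 12 lines: gzcry hal wule ndgk xlv mokzg ksir sihnt dqrc ukcel kucmo rwpeq
Hunk 3: at line 1 remove [wule] add [nzvaa] -> 12 lines: gzcry hal nzvaa ndgk xlv mokzg ksir sihnt dqrc ukcel kucmo rwpeq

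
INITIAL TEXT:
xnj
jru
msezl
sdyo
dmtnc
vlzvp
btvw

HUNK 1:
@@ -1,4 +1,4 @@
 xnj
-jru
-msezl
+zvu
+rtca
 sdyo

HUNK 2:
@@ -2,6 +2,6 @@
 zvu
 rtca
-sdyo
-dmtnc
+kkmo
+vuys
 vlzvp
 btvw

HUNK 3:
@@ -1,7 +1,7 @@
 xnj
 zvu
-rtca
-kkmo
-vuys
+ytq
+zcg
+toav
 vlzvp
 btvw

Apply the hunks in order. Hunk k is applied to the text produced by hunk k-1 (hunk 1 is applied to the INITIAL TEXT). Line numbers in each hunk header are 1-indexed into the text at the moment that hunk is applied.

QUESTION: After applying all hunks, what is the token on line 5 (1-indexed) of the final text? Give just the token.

Hunk 1: at line 1 remove [jru,msezl] add [zvu,rtca] -> 7 lines: xnj zvu rtca sdyo dmtnc vlzvp btvw
Hunk 2: at line 2 remove [sdyo,dmtnc] add [kkmo,vuys] -> 7 lines: xnj zvu rtca kkmo vuys vlzvp btvw
Hunk 3: at line 1 remove [rtca,kkmo,vuys] add [ytq,zcg,toav] -> 7 lines: xnj zvu ytq zcg toav vlzvp btvw
Final line 5: toav

Answer: toav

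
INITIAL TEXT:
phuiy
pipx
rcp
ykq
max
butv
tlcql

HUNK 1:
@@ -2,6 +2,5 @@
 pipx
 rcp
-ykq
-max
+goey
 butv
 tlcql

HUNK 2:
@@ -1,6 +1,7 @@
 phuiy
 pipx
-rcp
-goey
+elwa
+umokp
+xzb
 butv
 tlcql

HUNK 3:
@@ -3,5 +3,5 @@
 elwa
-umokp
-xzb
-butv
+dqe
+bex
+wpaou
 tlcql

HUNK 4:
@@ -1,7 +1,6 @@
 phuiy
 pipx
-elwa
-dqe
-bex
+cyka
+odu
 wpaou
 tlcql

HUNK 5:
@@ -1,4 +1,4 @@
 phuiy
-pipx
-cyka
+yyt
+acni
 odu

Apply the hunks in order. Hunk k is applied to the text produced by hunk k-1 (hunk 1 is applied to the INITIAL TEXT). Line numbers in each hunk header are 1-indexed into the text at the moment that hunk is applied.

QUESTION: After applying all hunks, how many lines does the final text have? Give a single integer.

Answer: 6

Derivation:
Hunk 1: at line 2 remove [ykq,max] add [goey] -> 6 lines: phuiy pipx rcp goey butv tlcql
Hunk 2: at line 1 remove [rcp,goey] add [elwa,umokp,xzb] -> 7 lines: phuiy pipx elwa umokp xzb butv tlcql
Hunk 3: at line 3 remove [umokp,xzb,butv] add [dqe,bex,wpaou] -> 7 lines: phuiy pipx elwa dqe bex wpaou tlcql
Hunk 4: at line 1 remove [elwa,dqe,bex] add [cyka,odu] -> 6 lines: phuiy pipx cyka odu wpaou tlcql
Hunk 5: at line 1 remove [pipx,cyka] add [yyt,acni] -> 6 lines: phuiy yyt acni odu wpaou tlcql
Final line count: 6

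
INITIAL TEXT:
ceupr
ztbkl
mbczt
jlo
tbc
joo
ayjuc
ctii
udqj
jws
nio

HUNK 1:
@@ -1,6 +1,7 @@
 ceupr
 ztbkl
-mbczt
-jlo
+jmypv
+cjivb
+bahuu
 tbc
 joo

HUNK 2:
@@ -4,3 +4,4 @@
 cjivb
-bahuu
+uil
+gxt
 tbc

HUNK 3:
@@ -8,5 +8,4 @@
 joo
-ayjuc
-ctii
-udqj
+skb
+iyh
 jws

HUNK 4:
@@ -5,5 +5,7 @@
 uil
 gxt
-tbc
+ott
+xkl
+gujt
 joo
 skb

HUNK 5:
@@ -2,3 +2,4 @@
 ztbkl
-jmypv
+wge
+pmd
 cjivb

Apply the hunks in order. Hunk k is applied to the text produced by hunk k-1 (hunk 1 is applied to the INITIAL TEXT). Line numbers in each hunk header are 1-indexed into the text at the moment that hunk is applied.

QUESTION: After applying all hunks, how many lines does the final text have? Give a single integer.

Answer: 15

Derivation:
Hunk 1: at line 1 remove [mbczt,jlo] add [jmypv,cjivb,bahuu] -> 12 lines: ceupr ztbkl jmypv cjivb bahuu tbc joo ayjuc ctii udqj jws nio
Hunk 2: at line 4 remove [bahuu] add [uil,gxt] -> 13 lines: ceupr ztbkl jmypv cjivb uil gxt tbc joo ayjuc ctii udqj jws nio
Hunk 3: at line 8 remove [ayjuc,ctii,udqj] add [skb,iyh] -> 12 lines: ceupr ztbkl jmypv cjivb uil gxt tbc joo skb iyh jws nio
Hunk 4: at line 5 remove [tbc] add [ott,xkl,gujt] -> 14 lines: ceupr ztbkl jmypv cjivb uil gxt ott xkl gujt joo skb iyh jws nio
Hunk 5: at line 2 remove [jmypv] add [wge,pmd] -> 15 lines: ceupr ztbkl wge pmd cjivb uil gxt ott xkl gujt joo skb iyh jws nio
Final line count: 15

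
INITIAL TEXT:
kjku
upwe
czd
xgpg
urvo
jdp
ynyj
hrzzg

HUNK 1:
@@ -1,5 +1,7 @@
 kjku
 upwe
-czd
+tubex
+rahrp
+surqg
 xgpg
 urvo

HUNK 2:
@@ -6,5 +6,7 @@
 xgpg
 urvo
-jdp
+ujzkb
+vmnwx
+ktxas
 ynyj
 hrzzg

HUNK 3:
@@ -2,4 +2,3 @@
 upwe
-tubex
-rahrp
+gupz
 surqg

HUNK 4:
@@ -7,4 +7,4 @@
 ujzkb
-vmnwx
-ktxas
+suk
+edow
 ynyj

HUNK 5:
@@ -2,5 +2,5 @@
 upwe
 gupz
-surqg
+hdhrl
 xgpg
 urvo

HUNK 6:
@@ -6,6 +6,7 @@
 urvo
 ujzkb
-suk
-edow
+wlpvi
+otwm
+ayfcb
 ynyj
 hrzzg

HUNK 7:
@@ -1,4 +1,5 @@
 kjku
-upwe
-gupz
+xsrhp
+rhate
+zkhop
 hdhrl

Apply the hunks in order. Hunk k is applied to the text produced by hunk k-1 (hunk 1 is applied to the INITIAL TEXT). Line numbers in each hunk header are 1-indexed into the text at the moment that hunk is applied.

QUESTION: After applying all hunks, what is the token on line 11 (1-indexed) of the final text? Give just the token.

Hunk 1: at line 1 remove [czd] add [tubex,rahrp,surqg] -> 10 lines: kjku upwe tubex rahrp surqg xgpg urvo jdp ynyj hrzzg
Hunk 2: at line 6 remove [jdp] add [ujzkb,vmnwx,ktxas] -> 12 lines: kjku upwe tubex rahrp surqg xgpg urvo ujzkb vmnwx ktxas ynyj hrzzg
Hunk 3: at line 2 remove [tubex,rahrp] add [gupz] -> 11 lines: kjku upwe gupz surqg xgpg urvo ujzkb vmnwx ktxas ynyj hrzzg
Hunk 4: at line 7 remove [vmnwx,ktxas] add [suk,edow] -> 11 lines: kjku upwe gupz surqg xgpg urvo ujzkb suk edow ynyj hrzzg
Hunk 5: at line 2 remove [surqg] add [hdhrl] -> 11 lines: kjku upwe gupz hdhrl xgpg urvo ujzkb suk edow ynyj hrzzg
Hunk 6: at line 6 remove [suk,edow] add [wlpvi,otwm,ayfcb] -> 12 lines: kjku upwe gupz hdhrl xgpg urvo ujzkb wlpvi otwm ayfcb ynyj hrzzg
Hunk 7: at line 1 remove [upwe,gupz] add [xsrhp,rhate,zkhop] -> 13 lines: kjku xsrhp rhate zkhop hdhrl xgpg urvo ujzkb wlpvi otwm ayfcb ynyj hrzzg
Final line 11: ayfcb

Answer: ayfcb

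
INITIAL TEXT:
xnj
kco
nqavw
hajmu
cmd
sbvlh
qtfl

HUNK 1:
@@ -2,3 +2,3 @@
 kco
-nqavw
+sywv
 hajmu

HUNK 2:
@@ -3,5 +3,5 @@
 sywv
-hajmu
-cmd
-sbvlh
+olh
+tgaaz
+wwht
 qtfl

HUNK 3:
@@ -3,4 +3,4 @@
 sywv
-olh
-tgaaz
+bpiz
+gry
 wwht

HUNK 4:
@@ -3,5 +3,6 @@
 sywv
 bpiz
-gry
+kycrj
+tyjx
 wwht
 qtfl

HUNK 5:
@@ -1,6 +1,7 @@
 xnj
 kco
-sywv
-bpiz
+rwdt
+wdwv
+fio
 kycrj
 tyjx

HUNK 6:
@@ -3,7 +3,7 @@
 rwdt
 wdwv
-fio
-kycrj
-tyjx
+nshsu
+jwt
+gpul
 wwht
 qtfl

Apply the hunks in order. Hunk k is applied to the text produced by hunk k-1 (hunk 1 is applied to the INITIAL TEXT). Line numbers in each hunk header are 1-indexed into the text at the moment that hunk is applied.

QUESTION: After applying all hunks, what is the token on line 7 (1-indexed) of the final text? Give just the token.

Hunk 1: at line 2 remove [nqavw] add [sywv] -> 7 lines: xnj kco sywv hajmu cmd sbvlh qtfl
Hunk 2: at line 3 remove [hajmu,cmd,sbvlh] add [olh,tgaaz,wwht] -> 7 lines: xnj kco sywv olh tgaaz wwht qtfl
Hunk 3: at line 3 remove [olh,tgaaz] add [bpiz,gry] -> 7 lines: xnj kco sywv bpiz gry wwht qtfl
Hunk 4: at line 3 remove [gry] add [kycrj,tyjx] -> 8 lines: xnj kco sywv bpiz kycrj tyjx wwht qtfl
Hunk 5: at line 1 remove [sywv,bpiz] add [rwdt,wdwv,fio] -> 9 lines: xnj kco rwdt wdwv fio kycrj tyjx wwht qtfl
Hunk 6: at line 3 remove [fio,kycrj,tyjx] add [nshsu,jwt,gpul] -> 9 lines: xnj kco rwdt wdwv nshsu jwt gpul wwht qtfl
Final line 7: gpul

Answer: gpul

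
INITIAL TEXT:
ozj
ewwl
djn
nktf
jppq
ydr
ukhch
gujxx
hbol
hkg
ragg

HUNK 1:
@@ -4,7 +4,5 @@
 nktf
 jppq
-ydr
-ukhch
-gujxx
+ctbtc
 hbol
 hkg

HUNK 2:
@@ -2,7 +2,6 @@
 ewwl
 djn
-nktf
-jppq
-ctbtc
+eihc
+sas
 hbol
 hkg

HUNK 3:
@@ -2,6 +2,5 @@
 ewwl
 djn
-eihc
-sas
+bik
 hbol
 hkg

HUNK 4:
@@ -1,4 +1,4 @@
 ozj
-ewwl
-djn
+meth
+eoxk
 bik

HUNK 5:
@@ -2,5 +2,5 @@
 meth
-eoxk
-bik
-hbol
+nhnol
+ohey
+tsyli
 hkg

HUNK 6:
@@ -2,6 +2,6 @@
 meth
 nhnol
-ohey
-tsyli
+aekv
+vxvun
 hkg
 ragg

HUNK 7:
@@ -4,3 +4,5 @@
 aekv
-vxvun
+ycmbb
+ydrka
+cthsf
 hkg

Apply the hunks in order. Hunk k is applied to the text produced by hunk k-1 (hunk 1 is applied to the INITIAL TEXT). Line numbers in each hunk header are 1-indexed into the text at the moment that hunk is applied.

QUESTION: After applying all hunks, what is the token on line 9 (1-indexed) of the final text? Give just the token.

Hunk 1: at line 4 remove [ydr,ukhch,gujxx] add [ctbtc] -> 9 lines: ozj ewwl djn nktf jppq ctbtc hbol hkg ragg
Hunk 2: at line 2 remove [nktf,jppq,ctbtc] add [eihc,sas] -> 8 lines: ozj ewwl djn eihc sas hbol hkg ragg
Hunk 3: at line 2 remove [eihc,sas] add [bik] -> 7 lines: ozj ewwl djn bik hbol hkg ragg
Hunk 4: at line 1 remove [ewwl,djn] add [meth,eoxk] -> 7 lines: ozj meth eoxk bik hbol hkg ragg
Hunk 5: at line 2 remove [eoxk,bik,hbol] add [nhnol,ohey,tsyli] -> 7 lines: ozj meth nhnol ohey tsyli hkg ragg
Hunk 6: at line 2 remove [ohey,tsyli] add [aekv,vxvun] -> 7 lines: ozj meth nhnol aekv vxvun hkg ragg
Hunk 7: at line 4 remove [vxvun] add [ycmbb,ydrka,cthsf] -> 9 lines: ozj meth nhnol aekv ycmbb ydrka cthsf hkg ragg
Final line 9: ragg

Answer: ragg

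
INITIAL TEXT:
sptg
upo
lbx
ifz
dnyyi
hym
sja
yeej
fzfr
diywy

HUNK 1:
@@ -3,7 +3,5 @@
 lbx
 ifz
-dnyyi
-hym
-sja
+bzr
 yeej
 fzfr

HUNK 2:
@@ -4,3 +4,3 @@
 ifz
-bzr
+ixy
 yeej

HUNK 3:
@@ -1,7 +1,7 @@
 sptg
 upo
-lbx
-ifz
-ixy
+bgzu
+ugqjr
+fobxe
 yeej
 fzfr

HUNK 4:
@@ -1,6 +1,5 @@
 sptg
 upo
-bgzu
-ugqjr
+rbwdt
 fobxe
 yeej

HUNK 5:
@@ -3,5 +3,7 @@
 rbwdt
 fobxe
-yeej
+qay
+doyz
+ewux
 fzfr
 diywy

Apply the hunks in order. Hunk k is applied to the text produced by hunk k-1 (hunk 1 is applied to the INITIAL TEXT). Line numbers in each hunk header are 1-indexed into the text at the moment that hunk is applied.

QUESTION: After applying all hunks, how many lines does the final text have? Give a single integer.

Hunk 1: at line 3 remove [dnyyi,hym,sja] add [bzr] -> 8 lines: sptg upo lbx ifz bzr yeej fzfr diywy
Hunk 2: at line 4 remove [bzr] add [ixy] -> 8 lines: sptg upo lbx ifz ixy yeej fzfr diywy
Hunk 3: at line 1 remove [lbx,ifz,ixy] add [bgzu,ugqjr,fobxe] -> 8 lines: sptg upo bgzu ugqjr fobxe yeej fzfr diywy
Hunk 4: at line 1 remove [bgzu,ugqjr] add [rbwdt] -> 7 lines: sptg upo rbwdt fobxe yeej fzfr diywy
Hunk 5: at line 3 remove [yeej] add [qay,doyz,ewux] -> 9 lines: sptg upo rbwdt fobxe qay doyz ewux fzfr diywy
Final line count: 9

Answer: 9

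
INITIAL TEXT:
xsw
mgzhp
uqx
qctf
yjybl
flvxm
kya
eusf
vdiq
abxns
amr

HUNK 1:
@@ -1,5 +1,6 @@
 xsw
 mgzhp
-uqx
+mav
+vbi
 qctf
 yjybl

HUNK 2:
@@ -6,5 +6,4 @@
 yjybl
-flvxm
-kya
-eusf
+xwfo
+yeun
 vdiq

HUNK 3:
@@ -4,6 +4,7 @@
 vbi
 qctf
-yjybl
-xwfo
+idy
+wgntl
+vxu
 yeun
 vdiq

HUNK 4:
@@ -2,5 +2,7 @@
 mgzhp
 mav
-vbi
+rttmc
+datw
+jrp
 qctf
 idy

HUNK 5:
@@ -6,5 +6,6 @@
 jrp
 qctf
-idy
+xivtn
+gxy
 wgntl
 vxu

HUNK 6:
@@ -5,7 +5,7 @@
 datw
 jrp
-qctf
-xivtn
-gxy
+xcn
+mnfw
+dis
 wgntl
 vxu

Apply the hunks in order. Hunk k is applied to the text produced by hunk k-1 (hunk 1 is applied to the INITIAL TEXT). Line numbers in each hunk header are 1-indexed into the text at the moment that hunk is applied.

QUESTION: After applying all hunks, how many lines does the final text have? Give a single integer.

Answer: 15

Derivation:
Hunk 1: at line 1 remove [uqx] add [mav,vbi] -> 12 lines: xsw mgzhp mav vbi qctf yjybl flvxm kya eusf vdiq abxns amr
Hunk 2: at line 6 remove [flvxm,kya,eusf] add [xwfo,yeun] -> 11 lines: xsw mgzhp mav vbi qctf yjybl xwfo yeun vdiq abxns amr
Hunk 3: at line 4 remove [yjybl,xwfo] add [idy,wgntl,vxu] -> 12 lines: xsw mgzhp mav vbi qctf idy wgntl vxu yeun vdiq abxns amr
Hunk 4: at line 2 remove [vbi] add [rttmc,datw,jrp] -> 14 lines: xsw mgzhp mav rttmc datw jrp qctf idy wgntl vxu yeun vdiq abxns amr
Hunk 5: at line 6 remove [idy] add [xivtn,gxy] -> 15 lines: xsw mgzhp mav rttmc datw jrp qctf xivtn gxy wgntl vxu yeun vdiq abxns amr
Hunk 6: at line 5 remove [qctf,xivtn,gxy] add [xcn,mnfw,dis] -> 15 lines: xsw mgzhp mav rttmc datw jrp xcn mnfw dis wgntl vxu yeun vdiq abxns amr
Final line count: 15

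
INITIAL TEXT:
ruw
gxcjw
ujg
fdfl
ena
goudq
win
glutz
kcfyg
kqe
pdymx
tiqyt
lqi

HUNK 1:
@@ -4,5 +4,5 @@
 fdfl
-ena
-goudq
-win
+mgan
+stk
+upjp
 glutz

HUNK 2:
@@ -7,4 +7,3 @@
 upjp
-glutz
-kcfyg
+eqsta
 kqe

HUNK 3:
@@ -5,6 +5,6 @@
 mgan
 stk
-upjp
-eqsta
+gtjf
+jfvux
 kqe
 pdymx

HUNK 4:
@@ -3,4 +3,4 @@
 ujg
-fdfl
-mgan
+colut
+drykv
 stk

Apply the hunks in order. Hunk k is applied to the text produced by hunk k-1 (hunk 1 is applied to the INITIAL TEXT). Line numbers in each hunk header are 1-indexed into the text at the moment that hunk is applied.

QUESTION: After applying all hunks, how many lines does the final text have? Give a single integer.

Answer: 12

Derivation:
Hunk 1: at line 4 remove [ena,goudq,win] add [mgan,stk,upjp] -> 13 lines: ruw gxcjw ujg fdfl mgan stk upjp glutz kcfyg kqe pdymx tiqyt lqi
Hunk 2: at line 7 remove [glutz,kcfyg] add [eqsta] -> 12 lines: ruw gxcjw ujg fdfl mgan stk upjp eqsta kqe pdymx tiqyt lqi
Hunk 3: at line 5 remove [upjp,eqsta] add [gtjf,jfvux] -> 12 lines: ruw gxcjw ujg fdfl mgan stk gtjf jfvux kqe pdymx tiqyt lqi
Hunk 4: at line 3 remove [fdfl,mgan] add [colut,drykv] -> 12 lines: ruw gxcjw ujg colut drykv stk gtjf jfvux kqe pdymx tiqyt lqi
Final line count: 12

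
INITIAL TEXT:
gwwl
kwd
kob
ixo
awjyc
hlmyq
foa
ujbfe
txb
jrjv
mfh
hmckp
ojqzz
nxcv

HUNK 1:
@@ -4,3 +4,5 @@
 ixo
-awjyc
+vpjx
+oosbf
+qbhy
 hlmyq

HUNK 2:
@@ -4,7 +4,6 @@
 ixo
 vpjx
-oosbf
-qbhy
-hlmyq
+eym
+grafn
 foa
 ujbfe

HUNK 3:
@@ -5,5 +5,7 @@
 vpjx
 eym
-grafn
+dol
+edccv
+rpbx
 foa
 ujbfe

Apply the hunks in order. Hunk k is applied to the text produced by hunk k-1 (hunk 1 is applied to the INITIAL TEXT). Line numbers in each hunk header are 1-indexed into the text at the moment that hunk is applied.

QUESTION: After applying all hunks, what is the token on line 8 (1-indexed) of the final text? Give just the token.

Answer: edccv

Derivation:
Hunk 1: at line 4 remove [awjyc] add [vpjx,oosbf,qbhy] -> 16 lines: gwwl kwd kob ixo vpjx oosbf qbhy hlmyq foa ujbfe txb jrjv mfh hmckp ojqzz nxcv
Hunk 2: at line 4 remove [oosbf,qbhy,hlmyq] add [eym,grafn] -> 15 lines: gwwl kwd kob ixo vpjx eym grafn foa ujbfe txb jrjv mfh hmckp ojqzz nxcv
Hunk 3: at line 5 remove [grafn] add [dol,edccv,rpbx] -> 17 lines: gwwl kwd kob ixo vpjx eym dol edccv rpbx foa ujbfe txb jrjv mfh hmckp ojqzz nxcv
Final line 8: edccv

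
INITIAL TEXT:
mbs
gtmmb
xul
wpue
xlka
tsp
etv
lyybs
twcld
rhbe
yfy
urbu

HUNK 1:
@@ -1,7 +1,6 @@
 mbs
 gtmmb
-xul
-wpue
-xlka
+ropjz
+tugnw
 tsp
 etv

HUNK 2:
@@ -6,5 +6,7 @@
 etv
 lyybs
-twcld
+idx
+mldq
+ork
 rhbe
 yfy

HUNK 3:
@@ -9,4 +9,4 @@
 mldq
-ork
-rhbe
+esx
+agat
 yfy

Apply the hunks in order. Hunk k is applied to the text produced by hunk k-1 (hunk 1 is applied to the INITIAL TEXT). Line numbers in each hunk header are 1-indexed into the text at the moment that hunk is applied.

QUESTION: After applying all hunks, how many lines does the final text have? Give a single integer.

Hunk 1: at line 1 remove [xul,wpue,xlka] add [ropjz,tugnw] -> 11 lines: mbs gtmmb ropjz tugnw tsp etv lyybs twcld rhbe yfy urbu
Hunk 2: at line 6 remove [twcld] add [idx,mldq,ork] -> 13 lines: mbs gtmmb ropjz tugnw tsp etv lyybs idx mldq ork rhbe yfy urbu
Hunk 3: at line 9 remove [ork,rhbe] add [esx,agat] -> 13 lines: mbs gtmmb ropjz tugnw tsp etv lyybs idx mldq esx agat yfy urbu
Final line count: 13

Answer: 13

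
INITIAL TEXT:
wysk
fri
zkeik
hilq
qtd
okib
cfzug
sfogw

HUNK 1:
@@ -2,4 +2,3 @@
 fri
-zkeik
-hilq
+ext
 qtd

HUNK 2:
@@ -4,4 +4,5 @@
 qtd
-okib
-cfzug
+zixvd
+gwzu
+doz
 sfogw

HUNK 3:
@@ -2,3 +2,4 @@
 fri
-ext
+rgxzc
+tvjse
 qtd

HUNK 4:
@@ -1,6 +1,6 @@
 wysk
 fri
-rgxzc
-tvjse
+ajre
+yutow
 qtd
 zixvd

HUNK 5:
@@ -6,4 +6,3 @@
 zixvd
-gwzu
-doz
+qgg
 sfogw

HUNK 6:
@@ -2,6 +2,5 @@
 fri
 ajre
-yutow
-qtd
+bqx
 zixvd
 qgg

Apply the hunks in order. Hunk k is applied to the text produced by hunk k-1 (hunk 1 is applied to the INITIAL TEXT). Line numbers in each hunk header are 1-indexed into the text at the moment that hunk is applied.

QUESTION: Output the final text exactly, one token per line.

Hunk 1: at line 2 remove [zkeik,hilq] add [ext] -> 7 lines: wysk fri ext qtd okib cfzug sfogw
Hunk 2: at line 4 remove [okib,cfzug] add [zixvd,gwzu,doz] -> 8 lines: wysk fri ext qtd zixvd gwzu doz sfogw
Hunk 3: at line 2 remove [ext] add [rgxzc,tvjse] -> 9 lines: wysk fri rgxzc tvjse qtd zixvd gwzu doz sfogw
Hunk 4: at line 1 remove [rgxzc,tvjse] add [ajre,yutow] -> 9 lines: wysk fri ajre yutow qtd zixvd gwzu doz sfogw
Hunk 5: at line 6 remove [gwzu,doz] add [qgg] -> 8 lines: wysk fri ajre yutow qtd zixvd qgg sfogw
Hunk 6: at line 2 remove [yutow,qtd] add [bqx] -> 7 lines: wysk fri ajre bqx zixvd qgg sfogw

Answer: wysk
fri
ajre
bqx
zixvd
qgg
sfogw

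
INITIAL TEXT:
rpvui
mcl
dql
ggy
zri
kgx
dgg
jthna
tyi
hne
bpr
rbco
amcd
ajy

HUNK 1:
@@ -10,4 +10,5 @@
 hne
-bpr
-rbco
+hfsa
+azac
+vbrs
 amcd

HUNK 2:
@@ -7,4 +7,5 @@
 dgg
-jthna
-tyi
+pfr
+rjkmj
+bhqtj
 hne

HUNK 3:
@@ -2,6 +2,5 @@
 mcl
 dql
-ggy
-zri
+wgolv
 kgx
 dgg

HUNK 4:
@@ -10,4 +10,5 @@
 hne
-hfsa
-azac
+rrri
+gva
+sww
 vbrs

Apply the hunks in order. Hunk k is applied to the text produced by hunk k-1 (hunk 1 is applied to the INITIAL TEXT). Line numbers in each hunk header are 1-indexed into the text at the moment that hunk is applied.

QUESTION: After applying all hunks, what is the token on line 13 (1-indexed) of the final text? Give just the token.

Answer: sww

Derivation:
Hunk 1: at line 10 remove [bpr,rbco] add [hfsa,azac,vbrs] -> 15 lines: rpvui mcl dql ggy zri kgx dgg jthna tyi hne hfsa azac vbrs amcd ajy
Hunk 2: at line 7 remove [jthna,tyi] add [pfr,rjkmj,bhqtj] -> 16 lines: rpvui mcl dql ggy zri kgx dgg pfr rjkmj bhqtj hne hfsa azac vbrs amcd ajy
Hunk 3: at line 2 remove [ggy,zri] add [wgolv] -> 15 lines: rpvui mcl dql wgolv kgx dgg pfr rjkmj bhqtj hne hfsa azac vbrs amcd ajy
Hunk 4: at line 10 remove [hfsa,azac] add [rrri,gva,sww] -> 16 lines: rpvui mcl dql wgolv kgx dgg pfr rjkmj bhqtj hne rrri gva sww vbrs amcd ajy
Final line 13: sww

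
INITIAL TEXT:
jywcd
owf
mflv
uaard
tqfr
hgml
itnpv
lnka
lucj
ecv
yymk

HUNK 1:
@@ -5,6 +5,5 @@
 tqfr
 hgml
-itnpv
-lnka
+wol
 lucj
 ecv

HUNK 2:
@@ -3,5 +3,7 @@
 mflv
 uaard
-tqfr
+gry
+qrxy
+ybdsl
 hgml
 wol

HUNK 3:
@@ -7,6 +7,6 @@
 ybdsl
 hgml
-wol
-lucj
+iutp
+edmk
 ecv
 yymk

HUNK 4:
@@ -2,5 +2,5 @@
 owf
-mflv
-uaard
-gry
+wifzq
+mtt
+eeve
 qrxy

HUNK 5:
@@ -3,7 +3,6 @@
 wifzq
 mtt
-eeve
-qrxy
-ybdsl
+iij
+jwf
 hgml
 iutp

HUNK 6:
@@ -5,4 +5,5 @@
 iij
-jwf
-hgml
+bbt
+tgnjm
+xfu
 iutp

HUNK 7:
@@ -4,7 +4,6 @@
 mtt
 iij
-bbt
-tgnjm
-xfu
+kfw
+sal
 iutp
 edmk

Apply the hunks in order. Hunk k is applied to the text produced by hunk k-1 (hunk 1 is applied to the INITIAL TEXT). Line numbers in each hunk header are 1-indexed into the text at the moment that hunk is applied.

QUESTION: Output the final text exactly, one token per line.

Answer: jywcd
owf
wifzq
mtt
iij
kfw
sal
iutp
edmk
ecv
yymk

Derivation:
Hunk 1: at line 5 remove [itnpv,lnka] add [wol] -> 10 lines: jywcd owf mflv uaard tqfr hgml wol lucj ecv yymk
Hunk 2: at line 3 remove [tqfr] add [gry,qrxy,ybdsl] -> 12 lines: jywcd owf mflv uaard gry qrxy ybdsl hgml wol lucj ecv yymk
Hunk 3: at line 7 remove [wol,lucj] add [iutp,edmk] -> 12 lines: jywcd owf mflv uaard gry qrxy ybdsl hgml iutp edmk ecv yymk
Hunk 4: at line 2 remove [mflv,uaard,gry] add [wifzq,mtt,eeve] -> 12 lines: jywcd owf wifzq mtt eeve qrxy ybdsl hgml iutp edmk ecv yymk
Hunk 5: at line 3 remove [eeve,qrxy,ybdsl] add [iij,jwf] -> 11 lines: jywcd owf wifzq mtt iij jwf hgml iutp edmk ecv yymk
Hunk 6: at line 5 remove [jwf,hgml] add [bbt,tgnjm,xfu] -> 12 lines: jywcd owf wifzq mtt iij bbt tgnjm xfu iutp edmk ecv yymk
Hunk 7: at line 4 remove [bbt,tgnjm,xfu] add [kfw,sal] -> 11 lines: jywcd owf wifzq mtt iij kfw sal iutp edmk ecv yymk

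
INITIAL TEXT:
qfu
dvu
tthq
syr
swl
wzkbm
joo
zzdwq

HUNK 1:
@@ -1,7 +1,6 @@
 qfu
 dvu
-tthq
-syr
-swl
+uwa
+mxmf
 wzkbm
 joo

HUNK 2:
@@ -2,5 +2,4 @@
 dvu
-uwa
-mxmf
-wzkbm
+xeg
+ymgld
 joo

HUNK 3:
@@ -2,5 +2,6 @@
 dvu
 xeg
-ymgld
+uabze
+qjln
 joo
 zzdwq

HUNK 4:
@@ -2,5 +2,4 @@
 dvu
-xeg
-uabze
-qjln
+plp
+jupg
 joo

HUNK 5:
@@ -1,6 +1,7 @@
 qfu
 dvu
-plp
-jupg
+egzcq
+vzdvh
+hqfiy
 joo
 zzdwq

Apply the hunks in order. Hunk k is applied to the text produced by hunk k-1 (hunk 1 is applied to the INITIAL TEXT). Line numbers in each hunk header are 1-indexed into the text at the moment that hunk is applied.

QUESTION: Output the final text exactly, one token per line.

Hunk 1: at line 1 remove [tthq,syr,swl] add [uwa,mxmf] -> 7 lines: qfu dvu uwa mxmf wzkbm joo zzdwq
Hunk 2: at line 2 remove [uwa,mxmf,wzkbm] add [xeg,ymgld] -> 6 lines: qfu dvu xeg ymgld joo zzdwq
Hunk 3: at line 2 remove [ymgld] add [uabze,qjln] -> 7 lines: qfu dvu xeg uabze qjln joo zzdwq
Hunk 4: at line 2 remove [xeg,uabze,qjln] add [plp,jupg] -> 6 lines: qfu dvu plp jupg joo zzdwq
Hunk 5: at line 1 remove [plp,jupg] add [egzcq,vzdvh,hqfiy] -> 7 lines: qfu dvu egzcq vzdvh hqfiy joo zzdwq

Answer: qfu
dvu
egzcq
vzdvh
hqfiy
joo
zzdwq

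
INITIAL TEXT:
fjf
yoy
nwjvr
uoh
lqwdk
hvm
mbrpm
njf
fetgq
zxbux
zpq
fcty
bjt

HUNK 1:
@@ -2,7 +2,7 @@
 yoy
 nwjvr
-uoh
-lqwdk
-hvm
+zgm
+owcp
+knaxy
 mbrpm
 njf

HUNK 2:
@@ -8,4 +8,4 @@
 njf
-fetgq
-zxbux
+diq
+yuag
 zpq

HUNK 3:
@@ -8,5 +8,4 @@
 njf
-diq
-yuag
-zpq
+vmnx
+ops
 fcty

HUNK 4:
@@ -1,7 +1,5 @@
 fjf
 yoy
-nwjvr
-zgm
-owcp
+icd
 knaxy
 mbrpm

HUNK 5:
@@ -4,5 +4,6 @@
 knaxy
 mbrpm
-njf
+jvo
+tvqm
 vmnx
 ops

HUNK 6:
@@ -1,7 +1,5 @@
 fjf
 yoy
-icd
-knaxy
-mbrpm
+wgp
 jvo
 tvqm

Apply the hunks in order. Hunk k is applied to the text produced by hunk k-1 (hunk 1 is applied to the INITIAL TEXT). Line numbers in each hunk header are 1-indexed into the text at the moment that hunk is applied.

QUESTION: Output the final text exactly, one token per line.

Answer: fjf
yoy
wgp
jvo
tvqm
vmnx
ops
fcty
bjt

Derivation:
Hunk 1: at line 2 remove [uoh,lqwdk,hvm] add [zgm,owcp,knaxy] -> 13 lines: fjf yoy nwjvr zgm owcp knaxy mbrpm njf fetgq zxbux zpq fcty bjt
Hunk 2: at line 8 remove [fetgq,zxbux] add [diq,yuag] -> 13 lines: fjf yoy nwjvr zgm owcp knaxy mbrpm njf diq yuag zpq fcty bjt
Hunk 3: at line 8 remove [diq,yuag,zpq] add [vmnx,ops] -> 12 lines: fjf yoy nwjvr zgm owcp knaxy mbrpm njf vmnx ops fcty bjt
Hunk 4: at line 1 remove [nwjvr,zgm,owcp] add [icd] -> 10 lines: fjf yoy icd knaxy mbrpm njf vmnx ops fcty bjt
Hunk 5: at line 4 remove [njf] add [jvo,tvqm] -> 11 lines: fjf yoy icd knaxy mbrpm jvo tvqm vmnx ops fcty bjt
Hunk 6: at line 1 remove [icd,knaxy,mbrpm] add [wgp] -> 9 lines: fjf yoy wgp jvo tvqm vmnx ops fcty bjt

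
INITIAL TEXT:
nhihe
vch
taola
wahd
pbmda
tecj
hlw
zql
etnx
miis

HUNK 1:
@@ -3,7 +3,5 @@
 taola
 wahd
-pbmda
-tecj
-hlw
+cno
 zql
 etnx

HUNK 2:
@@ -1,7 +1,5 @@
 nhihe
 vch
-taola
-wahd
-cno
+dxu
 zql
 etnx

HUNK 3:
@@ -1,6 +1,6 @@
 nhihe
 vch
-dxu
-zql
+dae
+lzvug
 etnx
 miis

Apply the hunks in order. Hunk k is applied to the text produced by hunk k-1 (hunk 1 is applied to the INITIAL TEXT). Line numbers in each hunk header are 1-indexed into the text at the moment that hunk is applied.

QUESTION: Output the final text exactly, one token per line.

Answer: nhihe
vch
dae
lzvug
etnx
miis

Derivation:
Hunk 1: at line 3 remove [pbmda,tecj,hlw] add [cno] -> 8 lines: nhihe vch taola wahd cno zql etnx miis
Hunk 2: at line 1 remove [taola,wahd,cno] add [dxu] -> 6 lines: nhihe vch dxu zql etnx miis
Hunk 3: at line 1 remove [dxu,zql] add [dae,lzvug] -> 6 lines: nhihe vch dae lzvug etnx miis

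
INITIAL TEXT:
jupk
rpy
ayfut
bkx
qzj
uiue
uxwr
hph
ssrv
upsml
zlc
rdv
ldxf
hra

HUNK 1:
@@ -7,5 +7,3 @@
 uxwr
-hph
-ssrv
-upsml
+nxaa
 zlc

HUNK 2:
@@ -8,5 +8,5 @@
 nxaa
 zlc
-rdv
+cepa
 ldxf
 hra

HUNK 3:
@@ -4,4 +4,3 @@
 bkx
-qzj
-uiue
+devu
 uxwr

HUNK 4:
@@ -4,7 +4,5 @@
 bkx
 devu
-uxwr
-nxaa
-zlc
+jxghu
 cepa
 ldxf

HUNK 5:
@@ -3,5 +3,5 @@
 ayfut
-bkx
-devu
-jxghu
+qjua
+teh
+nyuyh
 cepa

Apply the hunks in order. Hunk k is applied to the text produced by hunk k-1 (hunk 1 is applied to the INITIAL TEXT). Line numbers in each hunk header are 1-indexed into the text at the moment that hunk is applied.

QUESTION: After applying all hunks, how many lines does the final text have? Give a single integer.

Answer: 9

Derivation:
Hunk 1: at line 7 remove [hph,ssrv,upsml] add [nxaa] -> 12 lines: jupk rpy ayfut bkx qzj uiue uxwr nxaa zlc rdv ldxf hra
Hunk 2: at line 8 remove [rdv] add [cepa] -> 12 lines: jupk rpy ayfut bkx qzj uiue uxwr nxaa zlc cepa ldxf hra
Hunk 3: at line 4 remove [qzj,uiue] add [devu] -> 11 lines: jupk rpy ayfut bkx devu uxwr nxaa zlc cepa ldxf hra
Hunk 4: at line 4 remove [uxwr,nxaa,zlc] add [jxghu] -> 9 lines: jupk rpy ayfut bkx devu jxghu cepa ldxf hra
Hunk 5: at line 3 remove [bkx,devu,jxghu] add [qjua,teh,nyuyh] -> 9 lines: jupk rpy ayfut qjua teh nyuyh cepa ldxf hra
Final line count: 9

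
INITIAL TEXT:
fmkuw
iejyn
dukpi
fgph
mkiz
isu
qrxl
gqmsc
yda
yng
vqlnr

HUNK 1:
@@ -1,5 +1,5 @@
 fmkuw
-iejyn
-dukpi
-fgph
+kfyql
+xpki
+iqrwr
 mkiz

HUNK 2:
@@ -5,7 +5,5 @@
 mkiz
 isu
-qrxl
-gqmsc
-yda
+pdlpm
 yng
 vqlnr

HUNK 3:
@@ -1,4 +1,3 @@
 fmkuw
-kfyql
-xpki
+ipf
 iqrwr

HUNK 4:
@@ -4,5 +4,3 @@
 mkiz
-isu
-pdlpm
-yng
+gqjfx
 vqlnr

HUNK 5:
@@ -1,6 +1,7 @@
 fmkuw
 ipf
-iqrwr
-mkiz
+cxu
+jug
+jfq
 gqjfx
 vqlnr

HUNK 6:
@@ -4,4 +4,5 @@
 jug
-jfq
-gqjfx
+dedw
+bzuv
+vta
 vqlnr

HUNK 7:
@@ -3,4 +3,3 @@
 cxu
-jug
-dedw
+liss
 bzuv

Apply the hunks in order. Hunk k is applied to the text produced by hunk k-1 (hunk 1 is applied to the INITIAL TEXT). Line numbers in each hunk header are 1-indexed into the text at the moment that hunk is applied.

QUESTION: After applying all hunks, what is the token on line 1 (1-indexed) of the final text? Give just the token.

Answer: fmkuw

Derivation:
Hunk 1: at line 1 remove [iejyn,dukpi,fgph] add [kfyql,xpki,iqrwr] -> 11 lines: fmkuw kfyql xpki iqrwr mkiz isu qrxl gqmsc yda yng vqlnr
Hunk 2: at line 5 remove [qrxl,gqmsc,yda] add [pdlpm] -> 9 lines: fmkuw kfyql xpki iqrwr mkiz isu pdlpm yng vqlnr
Hunk 3: at line 1 remove [kfyql,xpki] add [ipf] -> 8 lines: fmkuw ipf iqrwr mkiz isu pdlpm yng vqlnr
Hunk 4: at line 4 remove [isu,pdlpm,yng] add [gqjfx] -> 6 lines: fmkuw ipf iqrwr mkiz gqjfx vqlnr
Hunk 5: at line 1 remove [iqrwr,mkiz] add [cxu,jug,jfq] -> 7 lines: fmkuw ipf cxu jug jfq gqjfx vqlnr
Hunk 6: at line 4 remove [jfq,gqjfx] add [dedw,bzuv,vta] -> 8 lines: fmkuw ipf cxu jug dedw bzuv vta vqlnr
Hunk 7: at line 3 remove [jug,dedw] add [liss] -> 7 lines: fmkuw ipf cxu liss bzuv vta vqlnr
Final line 1: fmkuw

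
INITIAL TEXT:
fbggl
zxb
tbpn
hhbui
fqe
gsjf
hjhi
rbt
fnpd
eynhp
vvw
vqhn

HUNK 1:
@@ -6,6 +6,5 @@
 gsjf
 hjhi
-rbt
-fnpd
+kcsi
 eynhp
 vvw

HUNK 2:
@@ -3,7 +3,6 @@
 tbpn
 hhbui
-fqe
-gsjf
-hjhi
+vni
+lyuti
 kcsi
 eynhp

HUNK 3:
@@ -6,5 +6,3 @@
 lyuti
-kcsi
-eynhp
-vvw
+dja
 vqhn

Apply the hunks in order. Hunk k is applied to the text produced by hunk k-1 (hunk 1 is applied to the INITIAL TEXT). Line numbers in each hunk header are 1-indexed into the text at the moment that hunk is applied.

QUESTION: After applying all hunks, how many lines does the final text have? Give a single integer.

Hunk 1: at line 6 remove [rbt,fnpd] add [kcsi] -> 11 lines: fbggl zxb tbpn hhbui fqe gsjf hjhi kcsi eynhp vvw vqhn
Hunk 2: at line 3 remove [fqe,gsjf,hjhi] add [vni,lyuti] -> 10 lines: fbggl zxb tbpn hhbui vni lyuti kcsi eynhp vvw vqhn
Hunk 3: at line 6 remove [kcsi,eynhp,vvw] add [dja] -> 8 lines: fbggl zxb tbpn hhbui vni lyuti dja vqhn
Final line count: 8

Answer: 8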